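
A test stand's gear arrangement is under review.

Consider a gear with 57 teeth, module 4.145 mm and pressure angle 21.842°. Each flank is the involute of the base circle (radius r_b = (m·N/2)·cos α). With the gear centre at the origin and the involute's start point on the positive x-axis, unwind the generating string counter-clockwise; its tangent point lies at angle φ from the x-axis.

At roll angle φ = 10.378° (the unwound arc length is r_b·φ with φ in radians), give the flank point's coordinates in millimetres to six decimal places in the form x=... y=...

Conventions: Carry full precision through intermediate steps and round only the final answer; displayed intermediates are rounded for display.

x=111.436181 y=0.216493

recognized (one wheel, involute flank): single-mesh tooth geometry, m = 4.145, N = 57
pitch radius r_p = m·N/2 = 4.145·57/2 = 118.132500
base radius r_b = r_p·cos α = 118.132500·cos 21.842° = 109.652164
roll angle φ = 10.378° = 0.18113027 rad
x = r_b·(cos φ + φ·sin φ) = 111.436181
y = r_b·(sin φ − φ·cos φ) = 0.216493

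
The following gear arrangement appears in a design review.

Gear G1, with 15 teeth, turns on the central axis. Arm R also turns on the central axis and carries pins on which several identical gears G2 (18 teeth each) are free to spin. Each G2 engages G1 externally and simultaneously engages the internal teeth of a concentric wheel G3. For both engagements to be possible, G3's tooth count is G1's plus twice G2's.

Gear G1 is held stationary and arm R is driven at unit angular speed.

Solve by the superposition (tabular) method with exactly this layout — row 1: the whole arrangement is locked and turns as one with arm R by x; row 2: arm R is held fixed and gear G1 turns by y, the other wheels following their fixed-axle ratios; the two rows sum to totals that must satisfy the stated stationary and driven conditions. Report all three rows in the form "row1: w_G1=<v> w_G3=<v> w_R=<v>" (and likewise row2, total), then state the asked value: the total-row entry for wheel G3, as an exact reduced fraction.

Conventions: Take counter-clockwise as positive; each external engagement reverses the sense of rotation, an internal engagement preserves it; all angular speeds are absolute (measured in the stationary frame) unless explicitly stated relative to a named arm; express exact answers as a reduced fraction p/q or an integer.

topology: planetary set — G1 15T / G2 18T / G3 51T, arm = carrier (Willis)
row 1 — lock + rotate with arm: ω_sun = ω_ring = ω_arm = x
row 2 (arm held, sun turns y): ω_ring = −(15/51)·y, ω_arm = 0
boundary: total ω_sun = x + y = 0 and total ω_arm = x = 1  ⇒  y = -1, x = 1
row 2 ring = −(15/51)·(-1) = 5/17
totals (row 1 + row 2): sun 1 + (-1) = 0, ring 1 + 5/17 = 22/17, arm 1 + 0 = 1
asked cell (total, ring) = 22/17

row1: w_G1=1 w_G3=1 w_R=1
row2: w_G1=-1 w_G3=5/17 w_R=0
total: w_G1=0 w_G3=22/17 w_R=1
asked value: 22/17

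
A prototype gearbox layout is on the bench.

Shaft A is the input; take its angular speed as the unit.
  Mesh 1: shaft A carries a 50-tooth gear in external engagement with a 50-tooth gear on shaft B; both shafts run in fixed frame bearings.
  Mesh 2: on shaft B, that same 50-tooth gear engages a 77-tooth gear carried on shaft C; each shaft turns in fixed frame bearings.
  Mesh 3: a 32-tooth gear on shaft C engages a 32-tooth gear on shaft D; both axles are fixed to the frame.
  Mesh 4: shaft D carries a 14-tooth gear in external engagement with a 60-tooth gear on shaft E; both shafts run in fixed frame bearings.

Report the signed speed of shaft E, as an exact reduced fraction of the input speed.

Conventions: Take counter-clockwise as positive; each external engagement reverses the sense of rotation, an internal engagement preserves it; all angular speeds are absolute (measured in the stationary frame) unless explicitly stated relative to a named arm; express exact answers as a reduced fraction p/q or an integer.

5/33

4-mesh fixed-axis compound train (all bearings frame-fixed)
mesh 1 [50T→50T]: |ω|/ω_in = 1×50/50 = 1, sense flips to −
mesh 2 [50T→77T]: |ω|/ω_in = 1×50/77 = 50/77, sense flips to +
mesh 3 [32T→32T]: |ω|/ω_in = (50/77)×32/32 = 50/77, sense flips to −
mesh 4 [14T→60T]: |ω|/ω_in = (50/77)×14/60 = 5/33, sense flips to +
signed output speed (× input speed) = 5/33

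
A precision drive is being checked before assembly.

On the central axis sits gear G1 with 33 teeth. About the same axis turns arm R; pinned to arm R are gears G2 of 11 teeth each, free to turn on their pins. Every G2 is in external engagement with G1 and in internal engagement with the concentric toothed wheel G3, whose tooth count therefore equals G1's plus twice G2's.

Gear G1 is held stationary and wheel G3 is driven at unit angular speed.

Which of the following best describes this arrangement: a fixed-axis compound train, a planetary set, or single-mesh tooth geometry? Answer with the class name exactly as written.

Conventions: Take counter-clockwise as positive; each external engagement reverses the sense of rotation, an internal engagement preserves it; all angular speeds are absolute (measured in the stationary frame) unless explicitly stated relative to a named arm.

class = planetary set [G3 = 33+2·11 = 55; Willis about the carrier]
classification: planetary set

planetary set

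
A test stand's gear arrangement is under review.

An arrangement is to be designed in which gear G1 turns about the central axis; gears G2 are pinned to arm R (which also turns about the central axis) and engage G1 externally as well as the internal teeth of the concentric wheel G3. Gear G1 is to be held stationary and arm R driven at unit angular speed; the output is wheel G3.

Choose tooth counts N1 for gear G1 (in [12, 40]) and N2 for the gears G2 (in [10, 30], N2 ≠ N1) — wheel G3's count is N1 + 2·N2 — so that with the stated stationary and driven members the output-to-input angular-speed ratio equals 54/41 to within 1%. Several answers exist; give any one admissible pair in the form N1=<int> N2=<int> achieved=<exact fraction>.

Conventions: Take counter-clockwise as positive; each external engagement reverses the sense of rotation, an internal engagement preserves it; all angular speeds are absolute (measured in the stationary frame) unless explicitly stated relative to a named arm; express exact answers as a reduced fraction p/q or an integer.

class = planetary set [ratio 54/41 wanted; Willis about the carrier]
Willis with ω_sun = 0: ω_ring/ω_arm = (N1+N3)/N3; set equal to 54/41  ⇒  N3/N1 = 1/(54/41 − 1) = 41/13
N3 = N1 + 2·N2  ⇒  N2/N1 = (N3/N1 − 1)/2 = (41/13 − 1)/2 = 14/13
smallest multiple with N1 ≥ 12 and N2 ≥ 10: k = 1  ⇒  N1 = 1·13 = 13, N2 = 1·14 = 14 (N1 ≤ 40, N2 ≤ 30, N2 ≠ N1 ✓), N3 = 13 + 2·14 = 41
check: (N1+N3)/N3 with N1 = 13, N3 = 41 gives 54/41; |achieved − target| = 0 ≤ 27/2050 ✓

N1=13 N2=14 achieved=54/41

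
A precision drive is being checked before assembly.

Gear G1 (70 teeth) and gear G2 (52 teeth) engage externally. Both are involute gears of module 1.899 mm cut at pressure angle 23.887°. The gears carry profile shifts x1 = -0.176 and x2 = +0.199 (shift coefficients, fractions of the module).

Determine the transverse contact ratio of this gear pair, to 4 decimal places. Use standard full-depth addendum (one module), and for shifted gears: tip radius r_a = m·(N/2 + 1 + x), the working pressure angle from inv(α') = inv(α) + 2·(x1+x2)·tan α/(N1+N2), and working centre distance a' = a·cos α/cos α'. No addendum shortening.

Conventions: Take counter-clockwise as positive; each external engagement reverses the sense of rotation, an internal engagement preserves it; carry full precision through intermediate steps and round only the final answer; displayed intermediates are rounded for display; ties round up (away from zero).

class = single-mesh tooth geometry [involute pair 70T × 52T, m = 1.899]
base radii: r_b1 = 60.771997, r_b2 = 45.144912
tip radii: r_a1 = 68.029776, r_a2 = 51.650901
inv(α') = inv(23.887°) + 2·(-0.176+0.199)·tan α/(70+52) = 0.02612777  ⇒  α' = 23.93567°
a' = a·cos α / cos α' = 115.8390·cos 23.887°/cos 23.93567° = 115.882635
action lengths: √(r_a1²−r_b1²) = 30.574741, √(r_a2²−r_b2²) = 25.094869
base pitch p_b = π·m·cos α = 5.454882
CR = (30.574741 + 25.094869 − 115.882635·sin 23.93567°)/5.454882 = 1.586614
contact ratio ≈ 1.5866

1.5866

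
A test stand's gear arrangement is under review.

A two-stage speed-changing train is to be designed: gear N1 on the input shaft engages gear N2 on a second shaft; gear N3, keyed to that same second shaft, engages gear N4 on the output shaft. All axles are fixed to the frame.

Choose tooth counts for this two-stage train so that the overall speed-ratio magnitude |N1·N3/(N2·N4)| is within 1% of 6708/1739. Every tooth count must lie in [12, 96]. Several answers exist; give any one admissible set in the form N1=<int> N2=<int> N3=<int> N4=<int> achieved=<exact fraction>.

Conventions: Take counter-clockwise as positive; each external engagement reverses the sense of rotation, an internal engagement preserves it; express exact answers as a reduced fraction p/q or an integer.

2-stage fixed-axis compound train for ratio 6708/1739
target = 6708/1739 in lowest terms: an exact hit needs N1·N3 = k·6708 and N2·N4 = k·1739 for one integer k, every count in [12, 96]; additionally prefer no 1:1 stage (N1 ≠ N2, N3 ≠ N4)
k = 1: N1·N3 = 6708 = 78·86, N2·N4 = 1739 = 37·47
achieved = 78·86/(37·47) = 6708/1739; |achieved − target| = 0 ≤ 1677/43475 ✓

N1=78 N2=37 N3=86 N4=47 achieved=6708/1739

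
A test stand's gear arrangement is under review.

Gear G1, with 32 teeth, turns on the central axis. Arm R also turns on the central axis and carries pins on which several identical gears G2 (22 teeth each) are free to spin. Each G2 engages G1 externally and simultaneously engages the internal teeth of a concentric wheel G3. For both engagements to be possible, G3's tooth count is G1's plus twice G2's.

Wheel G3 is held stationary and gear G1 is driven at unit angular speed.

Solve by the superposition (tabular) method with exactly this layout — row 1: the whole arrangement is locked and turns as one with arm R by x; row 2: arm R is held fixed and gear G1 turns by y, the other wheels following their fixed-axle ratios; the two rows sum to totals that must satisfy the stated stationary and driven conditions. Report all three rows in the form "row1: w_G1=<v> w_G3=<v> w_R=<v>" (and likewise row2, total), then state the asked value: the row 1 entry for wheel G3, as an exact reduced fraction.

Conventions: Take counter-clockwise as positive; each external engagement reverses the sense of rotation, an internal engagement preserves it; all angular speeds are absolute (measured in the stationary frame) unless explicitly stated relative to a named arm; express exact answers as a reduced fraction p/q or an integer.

row1: w_G1=8/27 w_G3=8/27 w_R=8/27
row2: w_G1=19/27 w_G3=-8/27 w_R=0
total: w_G1=1 w_G3=0 w_R=8/27
asked value: 8/27

class = planetary set [G3 = 32+2·22 = 76; Willis about the carrier]
row 1: whole set turns with the arm by x
row 2: sun turns y, ring = −(32/76)·y, arm 0
boundary: total ω_ring = x − (32/76)·y = 0 and total ω_sun = x + y = 1  ⇒  y = 19/27, x = 8/27
row 2 ring = −(32/76)·19/27 = -8/27
totals (row 1 + row 2): sun 8/27 + 19/27 = 1, ring 8/27 + (-8/27) = 0, arm 8/27 + 0 = 8/27
asked cell (row1, ring) = 8/27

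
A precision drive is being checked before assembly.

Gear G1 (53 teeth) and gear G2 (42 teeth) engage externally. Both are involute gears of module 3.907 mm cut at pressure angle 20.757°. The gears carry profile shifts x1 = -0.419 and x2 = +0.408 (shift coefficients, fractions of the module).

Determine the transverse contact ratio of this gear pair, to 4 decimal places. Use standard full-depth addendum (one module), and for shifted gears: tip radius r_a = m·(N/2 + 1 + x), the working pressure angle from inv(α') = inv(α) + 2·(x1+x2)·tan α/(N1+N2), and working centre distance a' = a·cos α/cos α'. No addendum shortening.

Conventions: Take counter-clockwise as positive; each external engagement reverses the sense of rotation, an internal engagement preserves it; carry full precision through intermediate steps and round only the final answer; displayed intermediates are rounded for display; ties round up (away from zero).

1.6730

topology: single-mesh involute geometry — m = 3.907, 53T/42T pair
base radii: r_b1 = 96.815209, r_b2 = 76.721487
tip radii: r_a1 = 105.805467, r_a2 = 87.548056
inv(α') = inv(20.757°) + 2·(-0.419+0.408)·tan α/(53+42) = 0.01664006  ⇒  α' = 20.72193°
a' = a·cos α / cos α' = 185.5825·cos 20.757°/cos 20.72193° = 185.539488
action lengths: √(r_a1²−r_b1²) = 42.680348, √(r_a2²−r_b2²) = 42.171977
base pitch p_b = π·m·cos α = 11.477508
CR = (42.680348 + 42.171977 − 185.539488·sin 20.72193°)/11.477508 = 1.673043
contact ratio ≈ 1.6730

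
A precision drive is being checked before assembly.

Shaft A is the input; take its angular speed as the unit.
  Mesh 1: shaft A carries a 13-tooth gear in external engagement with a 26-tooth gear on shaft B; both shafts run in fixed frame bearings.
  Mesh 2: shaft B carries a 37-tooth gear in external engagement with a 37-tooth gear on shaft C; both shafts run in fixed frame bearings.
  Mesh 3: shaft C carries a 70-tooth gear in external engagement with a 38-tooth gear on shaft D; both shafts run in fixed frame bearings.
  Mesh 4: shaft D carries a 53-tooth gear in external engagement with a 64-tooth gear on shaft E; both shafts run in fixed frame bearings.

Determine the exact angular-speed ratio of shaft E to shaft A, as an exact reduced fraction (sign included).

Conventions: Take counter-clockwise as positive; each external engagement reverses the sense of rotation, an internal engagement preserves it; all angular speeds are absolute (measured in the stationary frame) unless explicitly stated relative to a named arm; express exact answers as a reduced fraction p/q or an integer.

class = fixed-axis compound train [4 meshes; 4 ratios multiply, 4 sense flips]
mesh 1 [13T→26T]: running ratio 1/2, sense −
mesh 2 [37T→37T]: running ratio 1/2, sense +
mesh 3 [70T→38T]: running ratio 35/38, sense −
mesh 4 [53T→64T]: running ratio 1855/2432, sense +
ω_out/ω_in = 1855/2432

1855/2432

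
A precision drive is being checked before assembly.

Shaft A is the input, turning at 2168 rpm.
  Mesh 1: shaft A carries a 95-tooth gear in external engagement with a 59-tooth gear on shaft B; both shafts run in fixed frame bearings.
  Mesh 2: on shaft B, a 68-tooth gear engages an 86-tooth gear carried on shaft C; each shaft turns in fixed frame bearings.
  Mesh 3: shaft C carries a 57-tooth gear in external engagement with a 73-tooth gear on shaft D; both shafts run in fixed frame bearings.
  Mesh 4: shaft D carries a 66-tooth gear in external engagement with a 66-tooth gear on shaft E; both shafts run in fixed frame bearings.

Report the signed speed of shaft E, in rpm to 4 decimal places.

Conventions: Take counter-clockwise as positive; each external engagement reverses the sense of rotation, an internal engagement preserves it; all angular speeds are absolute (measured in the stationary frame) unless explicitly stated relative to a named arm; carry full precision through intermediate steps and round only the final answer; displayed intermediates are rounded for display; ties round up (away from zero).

recognized (5 fixed axles, 4 meshes): fixed-axis compound train
mesh 1 [95T→59T]: ω = 2168.0000×95/59 = 3490.8475 rpm, sense flips to −
mesh 2 [68T→86T]: ω = 3490.8475×68/86 = 2760.2050 rpm, sense flips to +
mesh 3 [57T→73T]: ω = 2760.2050×57/73 = 2155.2285 rpm, sense flips to −
mesh 4 [66T→66T]: ω = 2155.2285×66/66 = 2155.2285 rpm, sense flips to +
signed output speed = +2155.2285 rpm

+2155.2285 rpm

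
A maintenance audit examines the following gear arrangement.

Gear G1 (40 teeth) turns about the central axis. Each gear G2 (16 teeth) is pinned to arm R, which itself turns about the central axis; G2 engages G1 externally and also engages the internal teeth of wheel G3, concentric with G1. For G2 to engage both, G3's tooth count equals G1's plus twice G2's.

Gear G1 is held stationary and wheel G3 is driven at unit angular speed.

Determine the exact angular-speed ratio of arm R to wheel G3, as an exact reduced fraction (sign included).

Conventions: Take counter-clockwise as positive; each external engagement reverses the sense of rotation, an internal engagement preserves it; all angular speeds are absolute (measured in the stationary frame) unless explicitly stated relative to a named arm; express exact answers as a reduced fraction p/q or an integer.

planetary set (40T centre, 16T on arm, 72T internal) — Willis relation
ring teeth: 40 + 2·16 = 72
40(ω_sun−ω_arm) = −72(ω_ring−ω_arm),  ω_sun = 0, ω_ring = 1
40(0−ω_arm) = −72(1−ω_arm)  ⇒  112·ω_arm = 72  ⇒  ω_arm = 9/14
ω_out/ω_in = 9/14

9/14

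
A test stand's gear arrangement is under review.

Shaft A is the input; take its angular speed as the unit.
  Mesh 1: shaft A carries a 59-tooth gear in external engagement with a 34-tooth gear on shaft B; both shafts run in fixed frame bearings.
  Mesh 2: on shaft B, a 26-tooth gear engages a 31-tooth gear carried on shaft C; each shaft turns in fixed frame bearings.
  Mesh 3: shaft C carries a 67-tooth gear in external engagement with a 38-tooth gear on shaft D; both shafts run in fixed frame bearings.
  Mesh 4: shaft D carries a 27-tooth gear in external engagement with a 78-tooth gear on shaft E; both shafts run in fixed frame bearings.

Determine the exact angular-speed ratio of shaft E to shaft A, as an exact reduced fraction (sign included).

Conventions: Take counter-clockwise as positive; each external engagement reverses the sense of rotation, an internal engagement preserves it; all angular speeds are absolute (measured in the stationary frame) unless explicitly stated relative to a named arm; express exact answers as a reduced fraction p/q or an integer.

35577/40052

class = fixed-axis compound train [4 meshes; 4 ratios multiply, 4 sense flips]
mesh 1 [59T→34T]: running ratio 59/34, sense −
mesh 2 [26T→31T]: running ratio 767/527, sense +
mesh 3 [67T→38T]: running ratio 51389/20026, sense −
mesh 4 [27T→78T]: running ratio 35577/40052, sense +
ω_out/ω_in = 35577/40052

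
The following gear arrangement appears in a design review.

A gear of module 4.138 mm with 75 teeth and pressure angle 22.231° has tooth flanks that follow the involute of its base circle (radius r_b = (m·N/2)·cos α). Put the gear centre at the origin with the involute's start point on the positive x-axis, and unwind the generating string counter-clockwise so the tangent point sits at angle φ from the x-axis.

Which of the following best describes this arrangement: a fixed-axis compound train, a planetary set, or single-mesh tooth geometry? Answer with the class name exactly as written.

single-mesh tooth geometry

class = single-mesh tooth geometry [base-circle involute, m = 4.138, 75T]
classification: single-mesh tooth geometry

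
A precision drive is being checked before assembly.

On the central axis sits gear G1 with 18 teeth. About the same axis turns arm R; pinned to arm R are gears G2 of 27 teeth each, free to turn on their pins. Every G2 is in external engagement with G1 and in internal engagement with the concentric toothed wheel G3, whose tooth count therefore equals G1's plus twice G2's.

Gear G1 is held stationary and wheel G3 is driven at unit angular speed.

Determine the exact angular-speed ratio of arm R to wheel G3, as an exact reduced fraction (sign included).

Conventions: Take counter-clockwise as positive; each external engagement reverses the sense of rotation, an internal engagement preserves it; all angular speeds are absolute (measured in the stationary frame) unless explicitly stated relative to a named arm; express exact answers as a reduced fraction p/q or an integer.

4/5

recognized (axles ride arm R): planetary set, 18/27/72 teeth
ring teeth: 18 + 2·27 = 72
18(ω_sun−ω_arm) = −72(ω_ring−ω_arm),  ω_sun = 0, ω_ring = 1
18(0−ω_arm) = −72(1−ω_arm)  ⇒  90·ω_arm = 72  ⇒  ω_arm = 4/5
ω_out/ω_in = 4/5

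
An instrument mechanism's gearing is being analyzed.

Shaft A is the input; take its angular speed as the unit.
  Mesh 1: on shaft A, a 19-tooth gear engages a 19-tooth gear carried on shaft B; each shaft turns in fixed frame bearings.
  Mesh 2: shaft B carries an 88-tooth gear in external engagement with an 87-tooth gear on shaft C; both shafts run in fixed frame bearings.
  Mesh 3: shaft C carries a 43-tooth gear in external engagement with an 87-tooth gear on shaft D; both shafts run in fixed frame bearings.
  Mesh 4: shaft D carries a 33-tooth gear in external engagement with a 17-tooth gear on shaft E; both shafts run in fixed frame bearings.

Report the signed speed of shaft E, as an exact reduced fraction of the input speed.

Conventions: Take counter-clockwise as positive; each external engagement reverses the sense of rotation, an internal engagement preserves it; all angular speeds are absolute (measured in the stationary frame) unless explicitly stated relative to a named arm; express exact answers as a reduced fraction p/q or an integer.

41624/42891

4-mesh fixed-axis compound train (all bearings frame-fixed)
mesh 1 [19T→19T]: |ω|/ω_in = 1×19/19 = 1, sense flips to −
mesh 2 [88T→87T]: |ω|/ω_in = 1×88/87 = 88/87, sense flips to +
mesh 3 [43T→87T]: |ω|/ω_in = (88/87)×43/87 = 3784/7569, sense flips to −
mesh 4 [33T→17T]: |ω|/ω_in = (3784/7569)×33/17 = 41624/42891, sense flips to +
signed output speed (× input speed) = 41624/42891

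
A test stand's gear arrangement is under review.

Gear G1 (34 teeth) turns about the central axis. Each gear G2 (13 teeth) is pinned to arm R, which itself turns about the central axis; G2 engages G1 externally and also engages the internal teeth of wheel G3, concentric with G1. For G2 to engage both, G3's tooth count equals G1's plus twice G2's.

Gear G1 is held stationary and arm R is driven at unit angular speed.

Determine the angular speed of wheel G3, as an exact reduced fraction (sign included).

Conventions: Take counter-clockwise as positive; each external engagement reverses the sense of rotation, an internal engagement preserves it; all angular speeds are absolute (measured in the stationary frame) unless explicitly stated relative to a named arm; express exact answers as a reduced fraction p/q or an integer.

topology: planetary set — G1 34T / G2 13T / G3 60T, arm = carrier (Willis)
ring teeth: 34 + 2·13 = 60
34(ω_sun−ω_arm) = −60(ω_ring−ω_arm),  ω_sun = 0, ω_arm = 1
ω_ring = 1 − (34/60)(0−1) = 47/30
exact speed ratio = 47/30

47/30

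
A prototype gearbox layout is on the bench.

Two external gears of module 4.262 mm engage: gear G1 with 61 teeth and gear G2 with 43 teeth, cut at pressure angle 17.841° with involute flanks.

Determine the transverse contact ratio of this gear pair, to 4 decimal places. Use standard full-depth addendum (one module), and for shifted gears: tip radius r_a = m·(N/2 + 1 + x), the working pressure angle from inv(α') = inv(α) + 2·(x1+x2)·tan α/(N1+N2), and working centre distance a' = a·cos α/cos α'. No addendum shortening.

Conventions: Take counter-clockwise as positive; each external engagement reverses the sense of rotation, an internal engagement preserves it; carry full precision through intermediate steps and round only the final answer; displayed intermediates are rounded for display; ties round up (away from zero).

class = single-mesh tooth geometry [involute pair 61T × 43T, m = 4.262]
base radii: r_b1 = 123.739785, r_b2 = 87.226406
tip radii: r_a1 = 134.253000, r_a2 = 95.895000
no profile shift: α' = α, a' = a
action lengths: √(r_a1²−r_b1²) = 52.080070, √(r_a2²−r_b2²) = 39.842254
base pitch p_b = π·m·cos α = 12.745574
CR = (52.080070 + 39.842254 − 221.624000·sin 17.84100°)/12.745574 = 1.884727
contact ratio ≈ 1.8847

1.8847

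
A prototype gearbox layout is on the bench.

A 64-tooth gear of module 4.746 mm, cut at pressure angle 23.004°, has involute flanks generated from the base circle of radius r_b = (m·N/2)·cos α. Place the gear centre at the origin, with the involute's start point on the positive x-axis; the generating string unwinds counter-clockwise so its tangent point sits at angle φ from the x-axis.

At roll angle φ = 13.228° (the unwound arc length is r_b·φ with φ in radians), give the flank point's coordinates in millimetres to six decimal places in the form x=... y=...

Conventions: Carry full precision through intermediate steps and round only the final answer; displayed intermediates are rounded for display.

x=143.470937 y=0.570384

single-mesh involute tooth geometry (64T wheel at module 4.746)
pitch radius r_p = m·N/2 = 4.746·64/2 = 151.872000
base radius r_b = r_p·cos α = 151.872000·cos 23.004° = 139.794770
roll angle φ = 13.228° = 0.23087215 rad
x = r_b·(cos φ + φ·sin φ) = 143.470937
y = r_b·(sin φ − φ·cos φ) = 0.570384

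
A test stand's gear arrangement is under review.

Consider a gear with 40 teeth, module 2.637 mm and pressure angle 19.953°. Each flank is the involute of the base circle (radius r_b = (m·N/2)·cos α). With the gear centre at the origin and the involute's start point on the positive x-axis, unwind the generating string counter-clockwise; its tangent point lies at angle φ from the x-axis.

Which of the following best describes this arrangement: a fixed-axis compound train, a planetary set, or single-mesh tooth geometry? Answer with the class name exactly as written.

class = single-mesh tooth geometry [base-circle involute, m = 2.637, 40T]
classification: single-mesh tooth geometry

single-mesh tooth geometry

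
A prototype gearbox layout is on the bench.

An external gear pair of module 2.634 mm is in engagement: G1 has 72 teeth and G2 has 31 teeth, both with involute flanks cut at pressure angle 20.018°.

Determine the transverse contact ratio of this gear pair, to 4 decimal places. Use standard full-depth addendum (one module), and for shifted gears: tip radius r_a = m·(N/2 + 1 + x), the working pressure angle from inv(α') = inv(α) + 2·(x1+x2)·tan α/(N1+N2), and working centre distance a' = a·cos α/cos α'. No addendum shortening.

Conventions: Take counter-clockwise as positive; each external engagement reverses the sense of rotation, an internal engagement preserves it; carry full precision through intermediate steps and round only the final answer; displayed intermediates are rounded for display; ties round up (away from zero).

1.7352

class = single-mesh tooth geometry [involute pair 72T × 31T, m = 2.634]
base radii: r_b1 = 89.095220, r_b2 = 38.360442
tip radii: r_a1 = 97.458000, r_a2 = 43.461000
no profile shift: α' = α, a' = a
action lengths: √(r_a1²−r_b1²) = 39.498146, √(r_a2²−r_b2²) = 20.428779
base pitch p_b = π·m·cos α = 7.775025
CR = (39.498146 + 20.428779 − 135.651000·sin 20.01800°)/7.775025 = 1.735237
contact ratio ≈ 1.7352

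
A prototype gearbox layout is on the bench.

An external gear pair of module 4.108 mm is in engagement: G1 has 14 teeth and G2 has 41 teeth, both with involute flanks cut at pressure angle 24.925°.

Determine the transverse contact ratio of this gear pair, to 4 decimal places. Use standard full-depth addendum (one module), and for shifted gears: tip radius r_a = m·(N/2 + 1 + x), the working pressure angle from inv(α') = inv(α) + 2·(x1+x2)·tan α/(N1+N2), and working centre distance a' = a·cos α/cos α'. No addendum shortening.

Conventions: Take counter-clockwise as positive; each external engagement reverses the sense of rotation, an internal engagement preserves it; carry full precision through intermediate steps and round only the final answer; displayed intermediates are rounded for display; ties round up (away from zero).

class = single-mesh tooth geometry [involute pair 14T × 41T, m = 4.108]
base radii: r_b1 = 26.077672, r_b2 = 76.370326
tip radii: r_a1 = 32.864000, r_a2 = 88.322000
no profile shift: α' = α, a' = a
action lengths: √(r_a1²−r_b1²) = 19.999937, √(r_a2²−r_b2²) = 44.366079
base pitch p_b = π·m·cos α = 11.703632
CR = (19.999937 + 44.366079 − 112.970000·sin 24.92500°)/11.703632 = 1.431769
contact ratio ≈ 1.4318

1.4318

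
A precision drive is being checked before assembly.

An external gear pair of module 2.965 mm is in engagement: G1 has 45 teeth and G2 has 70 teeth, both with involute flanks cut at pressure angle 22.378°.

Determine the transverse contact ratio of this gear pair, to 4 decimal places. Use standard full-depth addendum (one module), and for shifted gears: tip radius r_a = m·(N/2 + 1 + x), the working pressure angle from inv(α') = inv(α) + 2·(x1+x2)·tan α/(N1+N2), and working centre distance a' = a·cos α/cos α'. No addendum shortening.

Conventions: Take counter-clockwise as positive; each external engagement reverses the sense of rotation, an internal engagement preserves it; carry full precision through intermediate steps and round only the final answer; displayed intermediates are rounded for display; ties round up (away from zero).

class = single-mesh tooth geometry [involute pair 45T × 70T, m = 2.965]
base radii: r_b1 = 61.688534, r_b2 = 95.959942
tip radii: r_a1 = 69.677500, r_a2 = 106.740000
no profile shift: α' = α, a' = a
action lengths: √(r_a1²−r_b1²) = 32.395660, √(r_a2²−r_b2²) = 46.745237
base pitch p_b = π·m·cos α = 8.613344
CR = (32.395660 + 46.745237 − 170.487500·sin 22.37800°)/8.613344 = 1.652516
contact ratio ≈ 1.6525

1.6525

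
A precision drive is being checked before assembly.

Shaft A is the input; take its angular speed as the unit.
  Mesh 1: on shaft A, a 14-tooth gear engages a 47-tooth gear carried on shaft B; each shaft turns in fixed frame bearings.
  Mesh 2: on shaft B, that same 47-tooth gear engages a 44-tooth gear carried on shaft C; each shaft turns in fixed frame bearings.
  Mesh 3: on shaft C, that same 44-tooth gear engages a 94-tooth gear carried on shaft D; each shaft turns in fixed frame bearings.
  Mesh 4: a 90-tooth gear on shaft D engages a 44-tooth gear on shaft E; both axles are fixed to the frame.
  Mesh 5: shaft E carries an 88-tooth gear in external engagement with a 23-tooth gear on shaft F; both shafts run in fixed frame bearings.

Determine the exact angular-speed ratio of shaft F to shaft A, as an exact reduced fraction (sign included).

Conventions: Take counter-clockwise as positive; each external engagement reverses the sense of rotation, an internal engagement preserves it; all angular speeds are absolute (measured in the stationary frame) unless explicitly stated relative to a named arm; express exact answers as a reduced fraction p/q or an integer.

-1260/1081

class = fixed-axis compound train [5 meshes; 5 ratios multiply, 5 sense flips]
mesh 1 [14T→47T]: running ratio 14/47, sense −
mesh 2 [47T→44T]: running ratio 7/22, sense +
mesh 3 [44T→94T]: running ratio 7/47, sense −
mesh 4 [90T→44T]: running ratio 315/1034, sense +
mesh 5 [88T→23T]: running ratio 1260/1081, sense −
ω_out/ω_in = -1260/1081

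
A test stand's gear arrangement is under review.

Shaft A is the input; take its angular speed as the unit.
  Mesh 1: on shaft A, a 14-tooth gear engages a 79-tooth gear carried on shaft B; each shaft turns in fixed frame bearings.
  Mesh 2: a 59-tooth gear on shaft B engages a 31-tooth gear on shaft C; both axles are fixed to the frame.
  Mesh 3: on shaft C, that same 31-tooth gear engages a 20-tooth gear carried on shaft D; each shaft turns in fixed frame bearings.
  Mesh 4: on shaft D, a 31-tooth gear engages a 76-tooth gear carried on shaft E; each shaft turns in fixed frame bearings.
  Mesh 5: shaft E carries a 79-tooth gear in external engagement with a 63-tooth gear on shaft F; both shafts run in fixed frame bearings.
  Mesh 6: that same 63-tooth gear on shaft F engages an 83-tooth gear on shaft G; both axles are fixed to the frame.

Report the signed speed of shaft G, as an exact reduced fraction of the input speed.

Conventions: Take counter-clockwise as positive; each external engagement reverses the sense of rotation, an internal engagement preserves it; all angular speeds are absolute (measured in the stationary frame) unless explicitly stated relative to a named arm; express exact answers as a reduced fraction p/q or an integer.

12803/63080

6-mesh fixed-axis compound train (all bearings frame-fixed)
mesh 1 [14T→79T]: |ω|/ω_in = 1×14/79 = 14/79, sense flips to −
mesh 2 [59T→31T]: |ω|/ω_in = (14/79)×59/31 = 826/2449, sense flips to +
mesh 3 [31T→20T]: |ω|/ω_in = (826/2449)×31/20 = 413/790, sense flips to −
mesh 4 [31T→76T]: |ω|/ω_in = (413/790)×31/76 = 12803/60040, sense flips to +
mesh 5 [79T→63T]: |ω|/ω_in = (12803/60040)×79/63 = 1829/6840, sense flips to −
mesh 6 [63T→83T]: |ω|/ω_in = (1829/6840)×63/83 = 12803/63080, sense flips to +
signed output speed (× input speed) = 12803/63080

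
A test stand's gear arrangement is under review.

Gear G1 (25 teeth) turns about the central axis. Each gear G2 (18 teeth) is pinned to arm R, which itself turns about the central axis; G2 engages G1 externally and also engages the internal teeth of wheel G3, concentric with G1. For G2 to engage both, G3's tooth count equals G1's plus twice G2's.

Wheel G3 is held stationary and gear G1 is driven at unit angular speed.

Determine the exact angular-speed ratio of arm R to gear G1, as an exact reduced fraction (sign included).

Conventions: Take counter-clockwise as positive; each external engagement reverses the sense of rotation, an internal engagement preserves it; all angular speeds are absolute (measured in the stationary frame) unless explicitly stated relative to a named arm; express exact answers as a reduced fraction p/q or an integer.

25/86

recognized (axles ride arm R): planetary set, 25/18/61 teeth
ring teeth: 25 + 2·18 = 61
25(ω_sun−ω_arm) = −61(ω_ring−ω_arm),  ω_ring = 0, ω_sun = 1
25(1−ω_arm) = −61(0−ω_arm)  ⇒  86·ω_arm = 25  ⇒  ω_arm = 25/86
ω_out/ω_in = 25/86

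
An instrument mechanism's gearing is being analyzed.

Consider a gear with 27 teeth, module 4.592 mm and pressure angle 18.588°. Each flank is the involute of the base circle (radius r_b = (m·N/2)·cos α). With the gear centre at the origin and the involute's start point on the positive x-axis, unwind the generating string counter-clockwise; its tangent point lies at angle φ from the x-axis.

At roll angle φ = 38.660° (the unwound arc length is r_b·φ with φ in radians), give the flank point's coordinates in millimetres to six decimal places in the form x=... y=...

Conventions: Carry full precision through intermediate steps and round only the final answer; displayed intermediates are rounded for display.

single-mesh involute tooth geometry (27T wheel at module 4.592)
pitch radius r_p = m·N/2 = 4.592·27/2 = 61.992000
base radius r_b = r_p·cos α = 61.992000·cos 18.588° = 58.758199
roll angle φ = 38.660° = 0.67474429 rad
x = r_b·(cos φ + φ·sin φ) = 70.649560
y = r_b·(sin φ − φ·cos φ) = 5.747275

x=70.649560 y=5.747275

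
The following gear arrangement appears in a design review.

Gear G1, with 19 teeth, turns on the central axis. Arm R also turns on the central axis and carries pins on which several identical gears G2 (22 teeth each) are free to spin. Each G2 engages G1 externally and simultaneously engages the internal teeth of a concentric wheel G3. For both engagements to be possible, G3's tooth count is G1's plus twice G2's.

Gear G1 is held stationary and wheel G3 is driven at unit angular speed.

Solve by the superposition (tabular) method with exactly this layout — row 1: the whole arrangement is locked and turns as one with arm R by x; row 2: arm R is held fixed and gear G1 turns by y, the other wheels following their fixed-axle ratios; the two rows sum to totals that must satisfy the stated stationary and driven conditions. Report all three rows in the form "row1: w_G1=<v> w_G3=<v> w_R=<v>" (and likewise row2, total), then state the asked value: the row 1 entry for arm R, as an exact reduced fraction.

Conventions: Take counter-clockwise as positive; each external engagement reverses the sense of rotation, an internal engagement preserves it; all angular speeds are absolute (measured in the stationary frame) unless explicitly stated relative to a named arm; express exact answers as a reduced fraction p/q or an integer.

class = planetary set [G3 = 19+2·22 = 63; Willis about the carrier]
row 1 (train locked, turned with arm): all members turn x
superposition row 2 [arm held]: sun y, ring −(19/63)·y, arm 0
boundary: total ω_sun = x + y = 0 and total ω_ring = x − (19/63)·y = 1  ⇒  y = -63/82, x = 63/82
row 2 ring = −(19/63)·(-63/82) = 19/82
totals (row 1 + row 2): sun 63/82 + (-63/82) = 0, ring 63/82 + 19/82 = 1, arm 63/82 + 0 = 63/82
asked cell (row1, arm) = 63/82

row1: w_G1=63/82 w_G3=63/82 w_R=63/82
row2: w_G1=-63/82 w_G3=19/82 w_R=0
total: w_G1=0 w_G3=1 w_R=63/82
asked value: 63/82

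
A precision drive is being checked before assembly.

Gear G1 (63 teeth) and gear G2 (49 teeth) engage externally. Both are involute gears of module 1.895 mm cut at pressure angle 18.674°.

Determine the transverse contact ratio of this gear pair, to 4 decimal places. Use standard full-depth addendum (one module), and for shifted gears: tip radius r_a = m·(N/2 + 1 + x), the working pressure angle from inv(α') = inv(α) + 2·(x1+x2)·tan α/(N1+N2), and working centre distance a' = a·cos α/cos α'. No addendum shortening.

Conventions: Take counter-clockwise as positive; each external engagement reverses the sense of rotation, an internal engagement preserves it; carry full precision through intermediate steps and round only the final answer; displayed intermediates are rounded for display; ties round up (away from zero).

1.8494

class = single-mesh tooth geometry [involute pair 63T × 49T, m = 1.895]
base radii: r_b1 = 56.550028, r_b2 = 43.983355
tip radii: r_a1 = 61.587500, r_a2 = 48.322500
no profile shift: α' = α, a' = a
action lengths: √(r_a1²−r_b1²) = 24.394968, √(r_a2²−r_b2²) = 20.013207
base pitch p_b = π·m·cos α = 5.639910
CR = (24.394968 + 20.013207 − 106.120000·sin 18.67400°)/5.639910 = 1.849381
contact ratio ≈ 1.8494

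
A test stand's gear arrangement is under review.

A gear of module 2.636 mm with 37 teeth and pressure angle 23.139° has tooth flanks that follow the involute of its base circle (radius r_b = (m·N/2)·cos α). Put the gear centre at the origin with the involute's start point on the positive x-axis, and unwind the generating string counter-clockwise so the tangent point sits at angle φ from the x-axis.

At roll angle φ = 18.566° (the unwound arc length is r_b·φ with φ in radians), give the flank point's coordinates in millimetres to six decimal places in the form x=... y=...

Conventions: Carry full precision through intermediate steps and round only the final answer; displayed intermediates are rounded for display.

topology: single-mesh involute geometry — m = 2.636, N = 37
pitch radius r_p = m·N/2 = 2.636·37/2 = 48.766000
base radius r_b = r_p·cos α = 48.766000·cos 23.139° = 44.842982
roll angle φ = 18.566° = 0.32403783 rad
x = r_b·(cos φ + φ·sin φ) = 47.135809
y = r_b·(sin φ − φ·cos φ) = 0.503261

x=47.135809 y=0.503261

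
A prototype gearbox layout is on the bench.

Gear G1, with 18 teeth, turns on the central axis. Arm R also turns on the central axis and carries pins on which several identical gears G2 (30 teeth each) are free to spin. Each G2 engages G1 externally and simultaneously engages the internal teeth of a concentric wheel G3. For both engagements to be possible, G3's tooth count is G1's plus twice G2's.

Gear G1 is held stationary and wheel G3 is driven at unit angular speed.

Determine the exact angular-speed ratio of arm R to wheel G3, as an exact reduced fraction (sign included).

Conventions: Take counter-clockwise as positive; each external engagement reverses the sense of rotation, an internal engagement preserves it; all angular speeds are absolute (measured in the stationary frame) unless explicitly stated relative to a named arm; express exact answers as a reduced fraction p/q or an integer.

topology: planetary set — G1 18T / G2 30T / G3 78T, arm = carrier (Willis)
ring teeth: 18 + 2·30 = 78
18(ω_sun−ω_arm) = −78(ω_ring−ω_arm),  ω_sun = 0, ω_ring = 1
18(0−ω_arm) = −78(1−ω_arm)  ⇒  96·ω_arm = 78  ⇒  ω_arm = 13/16
ω_out/ω_in = 13/16

13/16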